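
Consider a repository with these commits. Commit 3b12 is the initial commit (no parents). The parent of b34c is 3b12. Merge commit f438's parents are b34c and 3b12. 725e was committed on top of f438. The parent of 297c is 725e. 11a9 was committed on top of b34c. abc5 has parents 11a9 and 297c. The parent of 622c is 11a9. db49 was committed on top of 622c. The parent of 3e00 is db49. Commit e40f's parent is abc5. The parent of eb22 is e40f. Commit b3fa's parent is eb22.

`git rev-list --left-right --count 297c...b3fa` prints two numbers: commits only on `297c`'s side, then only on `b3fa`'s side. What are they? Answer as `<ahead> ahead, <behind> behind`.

0 ahead, 5 behind

Reachable from 297c: {297c, 3b12, 725e, b34c, f438}.
Reachable from b3fa: {11a9, 297c, 3b12, 725e, abc5, b34c, b3fa, e40f, eb22, f438}.
Only in 297c's history (ahead): {} — 0.
Only in b3fa's history (behind): {11a9, abc5, b3fa, e40f, eb22} — 5.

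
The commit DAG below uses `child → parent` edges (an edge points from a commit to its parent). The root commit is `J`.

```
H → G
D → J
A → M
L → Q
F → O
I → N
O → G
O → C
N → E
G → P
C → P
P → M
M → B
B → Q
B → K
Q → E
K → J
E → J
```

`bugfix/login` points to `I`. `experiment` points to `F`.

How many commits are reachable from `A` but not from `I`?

Reachable from A: {A, B, E, J, K, M, Q}.
Reachable from I: {E, I, J, N}.
In A's history but not I's: {A, B, K, M, Q} — 5 commits.

5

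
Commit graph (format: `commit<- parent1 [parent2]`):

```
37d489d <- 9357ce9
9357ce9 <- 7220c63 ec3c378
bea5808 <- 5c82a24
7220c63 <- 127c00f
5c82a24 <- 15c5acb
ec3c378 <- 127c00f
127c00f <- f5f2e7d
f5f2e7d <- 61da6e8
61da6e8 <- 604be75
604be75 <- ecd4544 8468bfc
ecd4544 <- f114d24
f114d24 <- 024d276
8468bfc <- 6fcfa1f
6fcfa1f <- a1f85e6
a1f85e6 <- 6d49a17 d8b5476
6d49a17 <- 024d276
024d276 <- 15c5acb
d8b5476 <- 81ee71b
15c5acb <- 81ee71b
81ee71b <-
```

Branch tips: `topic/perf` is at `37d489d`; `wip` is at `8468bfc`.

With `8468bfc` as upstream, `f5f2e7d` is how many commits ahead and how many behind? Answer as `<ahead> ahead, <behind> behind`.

5 ahead, 0 behind

Reachable from f5f2e7d: {024d276, 15c5acb, 604be75, 61da6e8, 6d49a17, 6fcfa1f, 81ee71b, 8468bfc, a1f85e6, d8b5476, ecd4544, f114d24, f5f2e7d}.
Reachable from 8468bfc: {024d276, 15c5acb, 6d49a17, 6fcfa1f, 81ee71b, 8468bfc, a1f85e6, d8b5476}.
Only in f5f2e7d's history (ahead): {604be75, 61da6e8, ecd4544, f114d24, f5f2e7d} — 5.
Only in 8468bfc's history (behind): {} — 0.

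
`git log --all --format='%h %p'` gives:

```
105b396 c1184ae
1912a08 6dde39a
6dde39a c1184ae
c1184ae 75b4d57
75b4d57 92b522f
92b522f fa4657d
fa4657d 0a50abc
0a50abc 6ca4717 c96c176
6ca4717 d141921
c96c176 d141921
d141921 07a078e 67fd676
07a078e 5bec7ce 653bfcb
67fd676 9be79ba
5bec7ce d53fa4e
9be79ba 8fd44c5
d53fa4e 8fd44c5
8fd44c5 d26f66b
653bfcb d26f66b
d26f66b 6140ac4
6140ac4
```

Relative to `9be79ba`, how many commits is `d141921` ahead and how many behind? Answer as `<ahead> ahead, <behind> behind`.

6 ahead, 0 behind

Reachable from d141921: {07a078e, 5bec7ce, 6140ac4, 653bfcb, 67fd676, 8fd44c5, 9be79ba, d141921, d26f66b, d53fa4e}.
Reachable from 9be79ba: {6140ac4, 8fd44c5, 9be79ba, d26f66b}.
Only in d141921's history (ahead): {07a078e, 5bec7ce, 653bfcb, 67fd676, d141921, d53fa4e} — 6.
Only in 9be79ba's history (behind): {} — 0.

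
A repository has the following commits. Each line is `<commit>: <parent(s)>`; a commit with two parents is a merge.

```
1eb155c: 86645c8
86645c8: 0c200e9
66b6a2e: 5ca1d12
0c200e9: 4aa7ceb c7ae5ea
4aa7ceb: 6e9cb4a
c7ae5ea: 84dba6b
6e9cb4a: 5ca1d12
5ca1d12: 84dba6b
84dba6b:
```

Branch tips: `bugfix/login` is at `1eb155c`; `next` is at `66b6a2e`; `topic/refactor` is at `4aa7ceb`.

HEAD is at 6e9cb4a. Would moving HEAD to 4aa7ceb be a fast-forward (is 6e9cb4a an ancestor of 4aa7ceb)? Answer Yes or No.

Yes

A fast-forward from 6e9cb4a to 4aa7ceb is possible iff 6e9cb4a is an ancestor of 4aa7ceb.
Ancestors of 4aa7ceb: {4aa7ceb, 5ca1d12, 6e9cb4a, 84dba6b}.
6e9cb4a is among them, so fast-forward is possible.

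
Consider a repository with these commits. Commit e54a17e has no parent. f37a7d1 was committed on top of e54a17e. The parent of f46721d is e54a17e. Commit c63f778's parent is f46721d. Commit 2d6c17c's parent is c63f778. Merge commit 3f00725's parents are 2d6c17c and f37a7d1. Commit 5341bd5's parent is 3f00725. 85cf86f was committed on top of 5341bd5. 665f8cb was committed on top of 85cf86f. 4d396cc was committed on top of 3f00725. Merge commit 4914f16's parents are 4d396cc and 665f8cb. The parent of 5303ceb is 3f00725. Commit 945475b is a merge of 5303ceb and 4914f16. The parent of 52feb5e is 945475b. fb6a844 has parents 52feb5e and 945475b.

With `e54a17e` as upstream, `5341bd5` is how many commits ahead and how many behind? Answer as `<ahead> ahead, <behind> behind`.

Reachable from 5341bd5: {2d6c17c, 3f00725, 5341bd5, c63f778, e54a17e, f37a7d1, f46721d}.
Reachable from e54a17e: {e54a17e}.
Only in 5341bd5's history (ahead): {2d6c17c, 3f00725, 5341bd5, c63f778, f37a7d1, f46721d} — 6.
Only in e54a17e's history (behind): {} — 0.

6 ahead, 0 behind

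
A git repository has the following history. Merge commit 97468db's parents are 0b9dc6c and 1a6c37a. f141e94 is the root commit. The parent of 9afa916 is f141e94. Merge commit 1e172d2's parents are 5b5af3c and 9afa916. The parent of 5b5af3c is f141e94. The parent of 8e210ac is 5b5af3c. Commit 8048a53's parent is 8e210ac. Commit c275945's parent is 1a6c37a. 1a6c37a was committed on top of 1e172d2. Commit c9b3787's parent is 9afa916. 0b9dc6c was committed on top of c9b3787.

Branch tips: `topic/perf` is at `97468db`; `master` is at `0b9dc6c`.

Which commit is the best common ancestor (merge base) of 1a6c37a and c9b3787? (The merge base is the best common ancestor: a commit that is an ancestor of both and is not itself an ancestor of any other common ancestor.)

9afa916

Ancestors of 1a6c37a: {1a6c37a, 1e172d2, 5b5af3c, 9afa916, f141e94}.
Ancestors of c9b3787: {9afa916, c9b3787, f141e94}.
Common ancestors: {9afa916, f141e94}.
Among these, 9afa916 is not an ancestor of any other common ancestor — it is the merge base.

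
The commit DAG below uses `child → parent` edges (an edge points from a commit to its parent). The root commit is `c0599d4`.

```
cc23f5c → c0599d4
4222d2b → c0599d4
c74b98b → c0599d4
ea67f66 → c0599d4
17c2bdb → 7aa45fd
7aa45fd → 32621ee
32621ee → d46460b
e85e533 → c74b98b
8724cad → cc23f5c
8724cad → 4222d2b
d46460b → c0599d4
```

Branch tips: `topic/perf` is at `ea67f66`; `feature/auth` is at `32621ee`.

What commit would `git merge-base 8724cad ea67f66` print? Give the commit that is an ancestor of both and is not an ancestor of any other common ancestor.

Ancestors of 8724cad: {4222d2b, 8724cad, c0599d4, cc23f5c}.
Ancestors of ea67f66: {c0599d4, ea67f66}.
Common ancestors: {c0599d4}.
The only common ancestor is c0599d4, so it is the merge base.

c0599d4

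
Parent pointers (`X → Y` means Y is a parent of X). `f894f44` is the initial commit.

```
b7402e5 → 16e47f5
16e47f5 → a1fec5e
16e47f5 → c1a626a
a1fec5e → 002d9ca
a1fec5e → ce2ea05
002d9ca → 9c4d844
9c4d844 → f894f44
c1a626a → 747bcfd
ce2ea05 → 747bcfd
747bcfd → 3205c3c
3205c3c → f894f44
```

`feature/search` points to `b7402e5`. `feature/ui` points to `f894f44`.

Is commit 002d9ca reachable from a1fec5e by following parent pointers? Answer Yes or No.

Yes

Ancestors of a1fec5e (commits reachable by following parents): {002d9ca, 3205c3c, 747bcfd, 9c4d844, a1fec5e, ce2ea05, f894f44}.
002d9ca is in that set, so it is an ancestor of a1fec5e.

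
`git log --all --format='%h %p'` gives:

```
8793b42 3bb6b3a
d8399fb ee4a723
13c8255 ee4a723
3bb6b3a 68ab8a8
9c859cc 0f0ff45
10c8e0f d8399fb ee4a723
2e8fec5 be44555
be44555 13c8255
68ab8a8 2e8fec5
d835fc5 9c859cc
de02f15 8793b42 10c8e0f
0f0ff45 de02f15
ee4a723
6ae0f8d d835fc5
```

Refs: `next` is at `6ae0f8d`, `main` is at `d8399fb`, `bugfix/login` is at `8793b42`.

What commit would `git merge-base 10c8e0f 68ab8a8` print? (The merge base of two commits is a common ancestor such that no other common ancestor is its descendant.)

Ancestors of 10c8e0f: {10c8e0f, d8399fb, ee4a723}.
Ancestors of 68ab8a8: {13c8255, 2e8fec5, 68ab8a8, be44555, ee4a723}.
Common ancestors: {ee4a723}.
The only common ancestor is ee4a723, so it is the merge base.

ee4a723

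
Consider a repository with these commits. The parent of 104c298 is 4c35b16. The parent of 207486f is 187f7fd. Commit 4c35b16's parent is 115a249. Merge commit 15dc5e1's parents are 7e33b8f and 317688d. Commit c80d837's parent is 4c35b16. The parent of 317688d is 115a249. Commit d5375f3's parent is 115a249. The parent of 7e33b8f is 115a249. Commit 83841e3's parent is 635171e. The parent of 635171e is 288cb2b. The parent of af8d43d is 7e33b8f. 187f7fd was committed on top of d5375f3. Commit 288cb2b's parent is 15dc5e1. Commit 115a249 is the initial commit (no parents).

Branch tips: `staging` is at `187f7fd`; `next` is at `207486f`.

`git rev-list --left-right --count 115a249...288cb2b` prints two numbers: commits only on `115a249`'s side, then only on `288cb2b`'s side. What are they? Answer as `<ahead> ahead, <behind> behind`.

0 ahead, 4 behind

Reachable from 115a249: {115a249}.
Reachable from 288cb2b: {115a249, 15dc5e1, 288cb2b, 317688d, 7e33b8f}.
Only in 115a249's history (ahead): {} — 0.
Only in 288cb2b's history (behind): {15dc5e1, 288cb2b, 317688d, 7e33b8f} — 4.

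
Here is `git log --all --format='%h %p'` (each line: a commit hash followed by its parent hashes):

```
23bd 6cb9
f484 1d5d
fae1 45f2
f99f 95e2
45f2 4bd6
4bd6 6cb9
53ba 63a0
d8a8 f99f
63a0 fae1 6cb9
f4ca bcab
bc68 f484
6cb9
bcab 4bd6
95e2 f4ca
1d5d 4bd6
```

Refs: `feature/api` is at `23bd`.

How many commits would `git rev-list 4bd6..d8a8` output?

5

Reachable from d8a8: {4bd6, 6cb9, 95e2, bcab, d8a8, f4ca, f99f}.
Reachable from 4bd6: {4bd6, 6cb9}.
In d8a8's history but not 4bd6's: {95e2, bcab, d8a8, f4ca, f99f} — 5 commits.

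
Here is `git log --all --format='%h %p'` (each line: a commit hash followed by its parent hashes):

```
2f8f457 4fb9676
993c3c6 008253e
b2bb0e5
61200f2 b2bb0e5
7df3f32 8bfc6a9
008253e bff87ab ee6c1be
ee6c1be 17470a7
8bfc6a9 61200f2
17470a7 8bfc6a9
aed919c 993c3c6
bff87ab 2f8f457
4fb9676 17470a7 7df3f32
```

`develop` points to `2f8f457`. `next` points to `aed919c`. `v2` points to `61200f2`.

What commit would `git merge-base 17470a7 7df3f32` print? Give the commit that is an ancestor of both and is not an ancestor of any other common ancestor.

Ancestors of 17470a7: {17470a7, 61200f2, 8bfc6a9, b2bb0e5}.
Ancestors of 7df3f32: {61200f2, 7df3f32, 8bfc6a9, b2bb0e5}.
Common ancestors: {61200f2, 8bfc6a9, b2bb0e5}.
Among these, 8bfc6a9 is not an ancestor of any other common ancestor — it is the merge base.

8bfc6a9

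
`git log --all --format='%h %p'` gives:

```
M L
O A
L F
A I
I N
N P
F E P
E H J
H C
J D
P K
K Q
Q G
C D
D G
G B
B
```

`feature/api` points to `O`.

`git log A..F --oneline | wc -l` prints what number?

Reachable from F: {B, C, D, E, F, G, H, J, K, P, Q}.
Reachable from A: {A, B, G, I, K, N, P, Q}.
In F's history but not A's: {C, D, E, F, H, J} — 6 commits.

6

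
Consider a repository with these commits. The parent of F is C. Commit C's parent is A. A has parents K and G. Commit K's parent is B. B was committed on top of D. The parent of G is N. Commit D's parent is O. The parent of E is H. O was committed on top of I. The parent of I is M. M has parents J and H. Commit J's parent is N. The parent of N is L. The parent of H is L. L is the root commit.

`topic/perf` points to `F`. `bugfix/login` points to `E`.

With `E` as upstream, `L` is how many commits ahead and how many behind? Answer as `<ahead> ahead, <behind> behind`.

0 ahead, 2 behind

Reachable from L: {L}.
Reachable from E: {E, H, L}.
Only in L's history (ahead): {} — 0.
Only in E's history (behind): {E, H} — 2.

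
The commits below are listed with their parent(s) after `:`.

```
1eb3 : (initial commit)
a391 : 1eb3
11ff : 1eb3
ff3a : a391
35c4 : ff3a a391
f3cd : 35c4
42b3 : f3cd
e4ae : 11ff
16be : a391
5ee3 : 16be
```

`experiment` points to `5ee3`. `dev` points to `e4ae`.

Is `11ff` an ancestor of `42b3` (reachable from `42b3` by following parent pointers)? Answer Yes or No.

Ancestors of 42b3: {1eb3, 35c4, 42b3, a391, f3cd, ff3a}.
11ff is not in that set, so it is not an ancestor of 42b3.

No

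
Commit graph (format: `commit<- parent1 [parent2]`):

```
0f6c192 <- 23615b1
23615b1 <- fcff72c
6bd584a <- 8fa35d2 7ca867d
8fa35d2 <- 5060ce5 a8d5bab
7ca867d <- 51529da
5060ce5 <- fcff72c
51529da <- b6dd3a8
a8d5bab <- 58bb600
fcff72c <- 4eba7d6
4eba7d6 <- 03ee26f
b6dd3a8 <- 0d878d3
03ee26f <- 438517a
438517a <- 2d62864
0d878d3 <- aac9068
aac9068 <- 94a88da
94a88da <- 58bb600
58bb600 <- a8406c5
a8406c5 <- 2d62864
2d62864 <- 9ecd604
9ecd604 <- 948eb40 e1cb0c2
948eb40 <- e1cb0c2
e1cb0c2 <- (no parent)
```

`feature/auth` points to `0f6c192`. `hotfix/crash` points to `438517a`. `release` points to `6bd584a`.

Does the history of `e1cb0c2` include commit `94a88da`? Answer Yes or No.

No

Ancestors of e1cb0c2: {e1cb0c2}.
94a88da is not in that set, so it is not an ancestor of e1cb0c2.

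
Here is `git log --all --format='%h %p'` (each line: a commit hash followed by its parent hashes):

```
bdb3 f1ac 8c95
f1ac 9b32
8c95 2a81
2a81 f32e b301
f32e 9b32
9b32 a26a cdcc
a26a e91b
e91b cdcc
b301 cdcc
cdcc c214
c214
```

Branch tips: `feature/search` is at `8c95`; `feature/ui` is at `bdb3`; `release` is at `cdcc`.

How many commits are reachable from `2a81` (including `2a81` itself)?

Walking parent pointers from 2a81: reachable set = {2a81, 9b32, a26a, b301, c214, cdcc, e91b, f32e}.
That is 8 commits.

8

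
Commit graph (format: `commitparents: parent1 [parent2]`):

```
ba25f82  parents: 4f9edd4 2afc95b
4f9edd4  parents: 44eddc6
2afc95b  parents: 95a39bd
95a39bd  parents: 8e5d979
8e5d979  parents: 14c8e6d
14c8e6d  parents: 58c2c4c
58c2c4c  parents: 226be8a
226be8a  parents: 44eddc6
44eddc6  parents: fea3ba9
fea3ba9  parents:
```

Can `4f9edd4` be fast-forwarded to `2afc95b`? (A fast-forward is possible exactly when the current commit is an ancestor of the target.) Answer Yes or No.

A fast-forward from 4f9edd4 to 2afc95b is possible iff 4f9edd4 is an ancestor of 2afc95b.
Ancestors of 2afc95b: {14c8e6d, 226be8a, 2afc95b, 44eddc6, 58c2c4c, 8e5d979, 95a39bd, fea3ba9}.
4f9edd4 is not among them, so fast-forward is not possible.

No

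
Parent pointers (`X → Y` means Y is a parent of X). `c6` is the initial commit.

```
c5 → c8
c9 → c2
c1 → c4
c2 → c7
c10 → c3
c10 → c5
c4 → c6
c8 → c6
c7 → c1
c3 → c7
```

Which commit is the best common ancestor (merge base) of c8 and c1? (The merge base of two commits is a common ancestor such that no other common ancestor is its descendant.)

Ancestors of c8: {c6, c8}.
Ancestors of c1: {c1, c4, c6}.
Common ancestors: {c6}.
The only common ancestor is c6, so it is the merge base.

c6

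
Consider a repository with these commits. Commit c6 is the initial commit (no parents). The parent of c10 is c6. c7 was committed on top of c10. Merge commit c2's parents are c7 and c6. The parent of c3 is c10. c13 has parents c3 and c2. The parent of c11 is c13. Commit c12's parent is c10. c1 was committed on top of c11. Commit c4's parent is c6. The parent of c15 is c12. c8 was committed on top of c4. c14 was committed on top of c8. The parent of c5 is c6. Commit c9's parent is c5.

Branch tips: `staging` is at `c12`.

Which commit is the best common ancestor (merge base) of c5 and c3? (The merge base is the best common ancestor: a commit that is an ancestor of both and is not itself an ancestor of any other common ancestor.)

c6

Ancestors of c5: {c5, c6}.
Ancestors of c3: {c10, c3, c6}.
Common ancestors: {c6}.
The only common ancestor is c6, so it is the merge base.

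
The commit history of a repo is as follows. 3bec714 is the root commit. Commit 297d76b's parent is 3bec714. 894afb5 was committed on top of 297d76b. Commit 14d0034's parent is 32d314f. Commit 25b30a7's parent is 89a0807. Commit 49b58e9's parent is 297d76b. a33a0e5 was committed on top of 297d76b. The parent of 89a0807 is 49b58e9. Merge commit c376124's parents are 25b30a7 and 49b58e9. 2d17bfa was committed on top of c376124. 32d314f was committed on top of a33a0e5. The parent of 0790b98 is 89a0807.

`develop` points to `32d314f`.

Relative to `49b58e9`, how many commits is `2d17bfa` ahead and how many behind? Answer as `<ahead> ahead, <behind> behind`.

Reachable from 2d17bfa: {25b30a7, 297d76b, 2d17bfa, 3bec714, 49b58e9, 89a0807, c376124}.
Reachable from 49b58e9: {297d76b, 3bec714, 49b58e9}.
Only in 2d17bfa's history (ahead): {25b30a7, 2d17bfa, 89a0807, c376124} — 4.
Only in 49b58e9's history (behind): {} — 0.

4 ahead, 0 behind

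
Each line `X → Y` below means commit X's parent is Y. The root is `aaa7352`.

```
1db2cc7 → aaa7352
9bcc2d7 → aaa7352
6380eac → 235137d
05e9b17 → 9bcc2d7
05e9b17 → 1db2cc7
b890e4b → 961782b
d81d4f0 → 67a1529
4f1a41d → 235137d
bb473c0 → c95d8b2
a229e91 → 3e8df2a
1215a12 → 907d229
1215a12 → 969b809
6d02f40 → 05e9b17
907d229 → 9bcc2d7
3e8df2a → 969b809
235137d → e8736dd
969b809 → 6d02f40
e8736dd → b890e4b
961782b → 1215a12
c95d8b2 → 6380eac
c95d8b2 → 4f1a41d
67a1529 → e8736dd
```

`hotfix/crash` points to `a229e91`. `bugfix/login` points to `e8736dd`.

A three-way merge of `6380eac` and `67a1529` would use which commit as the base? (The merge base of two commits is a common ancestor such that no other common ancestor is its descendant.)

Ancestors of 6380eac: {05e9b17, 1215a12, 1db2cc7, 235137d, 6380eac, 6d02f40, 907d229, 961782b, 969b809, 9bcc2d7, aaa7352, b890e4b, e8736dd}.
Ancestors of 67a1529: {05e9b17, 1215a12, 1db2cc7, 67a1529, 6d02f40, 907d229, 961782b, 969b809, 9bcc2d7, aaa7352, b890e4b, e8736dd}.
Common ancestors: {05e9b17, 1215a12, 1db2cc7, 6d02f40, 907d229, 961782b, 969b809, 9bcc2d7, aaa7352, b890e4b, e8736dd}.
Among these, e8736dd is not an ancestor of any other common ancestor — it is the merge base.

e8736dd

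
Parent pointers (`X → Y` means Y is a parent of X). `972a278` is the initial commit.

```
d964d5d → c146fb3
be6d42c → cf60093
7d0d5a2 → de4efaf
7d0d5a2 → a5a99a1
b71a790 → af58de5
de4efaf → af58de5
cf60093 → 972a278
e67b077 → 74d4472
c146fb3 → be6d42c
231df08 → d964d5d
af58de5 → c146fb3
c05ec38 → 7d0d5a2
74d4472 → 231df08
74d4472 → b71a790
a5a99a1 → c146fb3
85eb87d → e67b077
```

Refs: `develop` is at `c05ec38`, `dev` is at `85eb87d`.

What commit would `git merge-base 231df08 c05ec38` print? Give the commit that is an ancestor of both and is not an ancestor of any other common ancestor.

c146fb3

Ancestors of 231df08: {231df08, 972a278, be6d42c, c146fb3, cf60093, d964d5d}.
Ancestors of c05ec38: {7d0d5a2, 972a278, a5a99a1, af58de5, be6d42c, c05ec38, c146fb3, cf60093, de4efaf}.
Common ancestors: {972a278, be6d42c, c146fb3, cf60093}.
Among these, c146fb3 is not an ancestor of any other common ancestor — it is the merge base.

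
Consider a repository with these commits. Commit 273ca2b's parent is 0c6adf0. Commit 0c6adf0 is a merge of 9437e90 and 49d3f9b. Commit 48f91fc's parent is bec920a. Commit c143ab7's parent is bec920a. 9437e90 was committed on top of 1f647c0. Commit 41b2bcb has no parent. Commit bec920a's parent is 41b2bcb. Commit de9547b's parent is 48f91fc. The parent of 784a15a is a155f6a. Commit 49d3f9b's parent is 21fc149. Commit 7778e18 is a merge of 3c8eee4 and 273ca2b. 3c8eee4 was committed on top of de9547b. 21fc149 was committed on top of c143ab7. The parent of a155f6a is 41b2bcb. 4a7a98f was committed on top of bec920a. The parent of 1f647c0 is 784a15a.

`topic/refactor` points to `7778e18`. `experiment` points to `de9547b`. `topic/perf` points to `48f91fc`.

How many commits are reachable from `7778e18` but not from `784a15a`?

12

Reachable from 7778e18: {0c6adf0, 1f647c0, 21fc149, 273ca2b, 3c8eee4, 41b2bcb, 48f91fc, 49d3f9b, 7778e18, 784a15a, 9437e90, a155f6a, bec920a, c143ab7, de9547b}.
Reachable from 784a15a: {41b2bcb, 784a15a, a155f6a}.
In 7778e18's history but not 784a15a's: {0c6adf0, 1f647c0, 21fc149, 273ca2b, 3c8eee4, 48f91fc, 49d3f9b, 7778e18, 9437e90, bec920a, c143ab7, de9547b} — 12 commits.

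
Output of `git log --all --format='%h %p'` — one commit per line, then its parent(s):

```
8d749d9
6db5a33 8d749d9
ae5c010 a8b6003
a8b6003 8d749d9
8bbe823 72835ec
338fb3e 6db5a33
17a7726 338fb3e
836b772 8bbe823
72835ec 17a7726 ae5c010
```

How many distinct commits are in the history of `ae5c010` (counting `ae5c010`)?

Walking parent pointers from ae5c010: reachable set = {8d749d9, a8b6003, ae5c010}.
That is 3 commits.

3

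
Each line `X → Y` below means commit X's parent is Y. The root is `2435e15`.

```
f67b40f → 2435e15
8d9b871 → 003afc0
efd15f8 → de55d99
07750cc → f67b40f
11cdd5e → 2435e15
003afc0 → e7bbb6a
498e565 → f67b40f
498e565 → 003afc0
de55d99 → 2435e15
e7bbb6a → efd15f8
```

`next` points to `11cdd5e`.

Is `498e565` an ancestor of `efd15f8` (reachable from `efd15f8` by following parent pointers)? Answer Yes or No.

Ancestors of efd15f8: {2435e15, de55d99, efd15f8}.
498e565 is not in that set, so it is not an ancestor of efd15f8.

No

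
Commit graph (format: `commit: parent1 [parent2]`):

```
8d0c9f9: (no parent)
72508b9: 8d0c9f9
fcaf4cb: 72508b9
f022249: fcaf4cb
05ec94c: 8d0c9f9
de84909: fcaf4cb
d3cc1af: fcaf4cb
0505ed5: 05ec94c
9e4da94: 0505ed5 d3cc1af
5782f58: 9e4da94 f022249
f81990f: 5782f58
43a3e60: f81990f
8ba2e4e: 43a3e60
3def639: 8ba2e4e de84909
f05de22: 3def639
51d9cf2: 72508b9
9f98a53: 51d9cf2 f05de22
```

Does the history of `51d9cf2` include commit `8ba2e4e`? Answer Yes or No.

Ancestors of 51d9cf2: {51d9cf2, 72508b9, 8d0c9f9}.
8ba2e4e is not in that set, so it is not an ancestor of 51d9cf2.

No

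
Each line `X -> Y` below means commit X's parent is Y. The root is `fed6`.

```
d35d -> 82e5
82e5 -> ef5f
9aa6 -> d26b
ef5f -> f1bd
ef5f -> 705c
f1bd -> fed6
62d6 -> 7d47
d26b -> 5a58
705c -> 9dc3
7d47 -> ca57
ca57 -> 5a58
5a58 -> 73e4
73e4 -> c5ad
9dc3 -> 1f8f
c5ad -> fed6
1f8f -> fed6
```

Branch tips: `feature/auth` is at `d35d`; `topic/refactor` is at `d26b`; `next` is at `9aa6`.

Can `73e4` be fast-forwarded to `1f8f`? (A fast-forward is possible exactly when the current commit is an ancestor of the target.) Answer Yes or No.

No

A fast-forward from 73e4 to 1f8f is possible iff 73e4 is an ancestor of 1f8f.
Ancestors of 1f8f: {1f8f, fed6}.
73e4 is not among them, so fast-forward is not possible.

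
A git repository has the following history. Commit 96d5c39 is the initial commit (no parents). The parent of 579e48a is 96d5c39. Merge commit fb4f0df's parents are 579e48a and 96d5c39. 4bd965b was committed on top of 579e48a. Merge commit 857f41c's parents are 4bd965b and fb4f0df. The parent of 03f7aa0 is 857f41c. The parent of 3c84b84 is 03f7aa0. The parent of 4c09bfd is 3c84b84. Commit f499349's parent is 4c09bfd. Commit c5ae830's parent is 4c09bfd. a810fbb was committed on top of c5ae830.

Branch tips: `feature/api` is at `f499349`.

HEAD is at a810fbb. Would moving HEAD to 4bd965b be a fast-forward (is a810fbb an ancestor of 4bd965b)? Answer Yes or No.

A fast-forward from a810fbb to 4bd965b is possible iff a810fbb is an ancestor of 4bd965b.
Ancestors of 4bd965b: {4bd965b, 579e48a, 96d5c39}.
a810fbb is not among them, so fast-forward is not possible.

No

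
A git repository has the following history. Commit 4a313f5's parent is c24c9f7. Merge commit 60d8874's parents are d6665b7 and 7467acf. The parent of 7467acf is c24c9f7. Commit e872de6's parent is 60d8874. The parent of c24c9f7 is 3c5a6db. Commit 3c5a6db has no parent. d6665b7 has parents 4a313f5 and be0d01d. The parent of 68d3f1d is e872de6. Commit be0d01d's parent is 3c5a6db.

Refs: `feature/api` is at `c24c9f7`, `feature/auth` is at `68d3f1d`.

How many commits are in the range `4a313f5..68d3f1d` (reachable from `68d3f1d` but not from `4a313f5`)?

6

Reachable from 68d3f1d: {3c5a6db, 4a313f5, 60d8874, 68d3f1d, 7467acf, be0d01d, c24c9f7, d6665b7, e872de6}.
Reachable from 4a313f5: {3c5a6db, 4a313f5, c24c9f7}.
In 68d3f1d's history but not 4a313f5's: {60d8874, 68d3f1d, 7467acf, be0d01d, d6665b7, e872de6} — 6 commits.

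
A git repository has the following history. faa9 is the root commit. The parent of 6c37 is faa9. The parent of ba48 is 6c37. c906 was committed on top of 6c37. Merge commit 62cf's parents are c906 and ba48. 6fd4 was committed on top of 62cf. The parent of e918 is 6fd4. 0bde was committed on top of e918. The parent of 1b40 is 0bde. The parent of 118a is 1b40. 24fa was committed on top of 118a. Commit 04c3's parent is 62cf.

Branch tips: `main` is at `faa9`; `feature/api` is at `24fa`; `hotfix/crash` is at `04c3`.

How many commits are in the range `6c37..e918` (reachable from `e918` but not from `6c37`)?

Reachable from e918: {62cf, 6c37, 6fd4, ba48, c906, e918, faa9}.
Reachable from 6c37: {6c37, faa9}.
In e918's history but not 6c37's: {62cf, 6fd4, ba48, c906, e918} — 5 commits.

5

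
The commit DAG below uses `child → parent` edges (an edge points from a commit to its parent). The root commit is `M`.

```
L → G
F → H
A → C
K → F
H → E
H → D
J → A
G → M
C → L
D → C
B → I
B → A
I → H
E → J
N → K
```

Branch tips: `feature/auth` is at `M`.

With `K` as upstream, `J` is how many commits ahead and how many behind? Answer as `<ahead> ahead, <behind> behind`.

Reachable from J: {A, C, G, J, L, M}.
Reachable from K: {A, C, D, E, F, G, H, J, K, L, M}.
Only in J's history (ahead): {} — 0.
Only in K's history (behind): {D, E, F, H, K} — 5.

0 ahead, 5 behind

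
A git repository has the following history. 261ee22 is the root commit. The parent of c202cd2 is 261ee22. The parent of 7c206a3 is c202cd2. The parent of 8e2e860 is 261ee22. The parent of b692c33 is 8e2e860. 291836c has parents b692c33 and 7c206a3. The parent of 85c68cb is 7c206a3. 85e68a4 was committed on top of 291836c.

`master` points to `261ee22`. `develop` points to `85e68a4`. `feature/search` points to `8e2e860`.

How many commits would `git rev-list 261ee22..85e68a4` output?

6

Reachable from 85e68a4: {261ee22, 291836c, 7c206a3, 85e68a4, 8e2e860, b692c33, c202cd2}.
Reachable from 261ee22: {261ee22}.
In 85e68a4's history but not 261ee22's: {291836c, 7c206a3, 85e68a4, 8e2e860, b692c33, c202cd2} — 6 commits.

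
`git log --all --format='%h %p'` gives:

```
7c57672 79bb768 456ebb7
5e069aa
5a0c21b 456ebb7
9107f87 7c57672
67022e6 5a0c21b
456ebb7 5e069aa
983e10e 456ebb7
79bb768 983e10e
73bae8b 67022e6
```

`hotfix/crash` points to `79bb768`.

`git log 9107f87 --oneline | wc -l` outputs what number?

Walking parent pointers from 9107f87: reachable set = {456ebb7, 5e069aa, 79bb768, 7c57672, 9107f87, 983e10e}.
That is 6 commits.

6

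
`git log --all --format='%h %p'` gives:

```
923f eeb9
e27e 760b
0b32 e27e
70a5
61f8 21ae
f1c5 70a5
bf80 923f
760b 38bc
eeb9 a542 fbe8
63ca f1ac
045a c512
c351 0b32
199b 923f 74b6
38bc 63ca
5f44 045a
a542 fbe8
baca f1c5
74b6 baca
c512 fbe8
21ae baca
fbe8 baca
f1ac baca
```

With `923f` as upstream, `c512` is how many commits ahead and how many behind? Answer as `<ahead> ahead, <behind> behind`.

Reachable from c512: {70a5, baca, c512, f1c5, fbe8}.
Reachable from 923f: {70a5, 923f, a542, baca, eeb9, f1c5, fbe8}.
Only in c512's history (ahead): {c512} — 1.
Only in 923f's history (behind): {923f, a542, eeb9} — 3.

1 ahead, 3 behind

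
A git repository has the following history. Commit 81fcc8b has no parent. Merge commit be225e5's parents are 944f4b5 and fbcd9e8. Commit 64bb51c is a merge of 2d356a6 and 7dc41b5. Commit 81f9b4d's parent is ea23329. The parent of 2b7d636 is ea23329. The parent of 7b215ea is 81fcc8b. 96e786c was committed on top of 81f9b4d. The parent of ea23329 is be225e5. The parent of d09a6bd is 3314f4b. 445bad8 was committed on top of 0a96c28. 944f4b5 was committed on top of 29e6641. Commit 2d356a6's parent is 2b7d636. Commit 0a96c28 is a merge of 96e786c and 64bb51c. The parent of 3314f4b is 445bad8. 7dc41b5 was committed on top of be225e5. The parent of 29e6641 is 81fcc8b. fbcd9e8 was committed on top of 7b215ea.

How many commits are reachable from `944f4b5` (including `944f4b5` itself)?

Walking parent pointers from 944f4b5: reachable set = {29e6641, 81fcc8b, 944f4b5}.
That is 3 commits.

3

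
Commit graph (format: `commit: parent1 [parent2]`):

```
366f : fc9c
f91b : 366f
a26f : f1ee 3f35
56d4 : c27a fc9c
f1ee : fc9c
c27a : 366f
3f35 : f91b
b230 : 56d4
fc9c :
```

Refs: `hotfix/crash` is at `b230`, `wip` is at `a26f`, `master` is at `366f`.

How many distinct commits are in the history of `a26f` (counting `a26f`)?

6

Walking parent pointers from a26f: reachable set = {366f, 3f35, a26f, f1ee, f91b, fc9c}.
That is 6 commits.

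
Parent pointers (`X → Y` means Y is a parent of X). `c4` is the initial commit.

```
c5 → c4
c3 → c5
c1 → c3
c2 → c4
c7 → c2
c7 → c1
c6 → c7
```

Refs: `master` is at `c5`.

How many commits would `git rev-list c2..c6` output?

5

Reachable from c6: {c1, c2, c3, c4, c5, c6, c7}.
Reachable from c2: {c2, c4}.
In c6's history but not c2's: {c1, c3, c5, c6, c7} — 5 commits.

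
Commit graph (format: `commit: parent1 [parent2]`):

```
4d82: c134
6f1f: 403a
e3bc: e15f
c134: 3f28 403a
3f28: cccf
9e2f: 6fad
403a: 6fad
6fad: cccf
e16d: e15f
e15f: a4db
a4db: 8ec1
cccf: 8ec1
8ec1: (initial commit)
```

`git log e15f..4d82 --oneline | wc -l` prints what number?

6

Reachable from 4d82: {3f28, 403a, 4d82, 6fad, 8ec1, c134, cccf}.
Reachable from e15f: {8ec1, a4db, e15f}.
In 4d82's history but not e15f's: {3f28, 403a, 4d82, 6fad, c134, cccf} — 6 commits.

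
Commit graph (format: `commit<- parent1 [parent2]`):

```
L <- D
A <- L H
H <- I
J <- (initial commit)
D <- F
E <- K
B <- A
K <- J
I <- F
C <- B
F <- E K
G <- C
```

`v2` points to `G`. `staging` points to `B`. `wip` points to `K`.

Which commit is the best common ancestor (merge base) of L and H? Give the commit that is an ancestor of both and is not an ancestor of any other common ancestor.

F

Ancestors of L: {D, E, F, J, K, L}.
Ancestors of H: {E, F, H, I, J, K}.
Common ancestors: {E, F, J, K}.
Among these, F is not an ancestor of any other common ancestor — it is the merge base.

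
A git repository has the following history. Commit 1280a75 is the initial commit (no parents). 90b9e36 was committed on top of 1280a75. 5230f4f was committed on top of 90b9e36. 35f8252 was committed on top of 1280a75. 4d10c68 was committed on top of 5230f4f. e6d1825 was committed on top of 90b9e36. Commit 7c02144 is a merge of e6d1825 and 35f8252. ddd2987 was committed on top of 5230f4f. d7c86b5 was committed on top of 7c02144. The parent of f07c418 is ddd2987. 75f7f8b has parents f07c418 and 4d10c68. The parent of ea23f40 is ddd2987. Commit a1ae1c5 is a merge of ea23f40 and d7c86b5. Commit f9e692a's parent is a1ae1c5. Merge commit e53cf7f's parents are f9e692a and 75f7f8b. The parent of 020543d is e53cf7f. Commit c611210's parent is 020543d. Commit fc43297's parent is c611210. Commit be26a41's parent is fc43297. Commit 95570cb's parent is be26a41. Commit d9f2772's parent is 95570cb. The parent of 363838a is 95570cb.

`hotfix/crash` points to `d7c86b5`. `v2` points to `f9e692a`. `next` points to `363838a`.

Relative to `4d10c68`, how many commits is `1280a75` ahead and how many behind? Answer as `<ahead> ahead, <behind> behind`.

0 ahead, 3 behind

Reachable from 1280a75: {1280a75}.
Reachable from 4d10c68: {1280a75, 4d10c68, 5230f4f, 90b9e36}.
Only in 1280a75's history (ahead): {} — 0.
Only in 4d10c68's history (behind): {4d10c68, 5230f4f, 90b9e36} — 3.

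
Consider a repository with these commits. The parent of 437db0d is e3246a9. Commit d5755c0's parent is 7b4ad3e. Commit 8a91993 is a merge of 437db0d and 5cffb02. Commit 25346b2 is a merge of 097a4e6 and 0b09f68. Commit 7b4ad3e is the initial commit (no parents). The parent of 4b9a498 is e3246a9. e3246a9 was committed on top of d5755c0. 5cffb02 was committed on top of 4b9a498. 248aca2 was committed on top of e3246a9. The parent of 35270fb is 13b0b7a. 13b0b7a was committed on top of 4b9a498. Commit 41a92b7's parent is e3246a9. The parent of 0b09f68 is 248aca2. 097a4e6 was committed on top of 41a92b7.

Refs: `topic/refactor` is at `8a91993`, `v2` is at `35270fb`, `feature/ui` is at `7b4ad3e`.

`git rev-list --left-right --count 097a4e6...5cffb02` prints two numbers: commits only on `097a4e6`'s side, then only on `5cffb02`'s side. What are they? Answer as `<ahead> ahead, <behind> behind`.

2 ahead, 2 behind

Reachable from 097a4e6: {097a4e6, 41a92b7, 7b4ad3e, d5755c0, e3246a9}.
Reachable from 5cffb02: {4b9a498, 5cffb02, 7b4ad3e, d5755c0, e3246a9}.
Only in 097a4e6's history (ahead): {097a4e6, 41a92b7} — 2.
Only in 5cffb02's history (behind): {4b9a498, 5cffb02} — 2.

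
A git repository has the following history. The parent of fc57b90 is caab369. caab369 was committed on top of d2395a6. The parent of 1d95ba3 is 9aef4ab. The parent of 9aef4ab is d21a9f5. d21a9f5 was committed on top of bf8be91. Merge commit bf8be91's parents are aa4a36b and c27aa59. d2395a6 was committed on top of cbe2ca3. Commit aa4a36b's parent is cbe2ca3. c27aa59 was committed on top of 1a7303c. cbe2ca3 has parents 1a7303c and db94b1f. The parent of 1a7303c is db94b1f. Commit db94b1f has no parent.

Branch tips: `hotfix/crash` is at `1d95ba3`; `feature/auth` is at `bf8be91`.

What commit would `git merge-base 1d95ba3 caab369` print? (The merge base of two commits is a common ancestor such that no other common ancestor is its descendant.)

cbe2ca3

Ancestors of 1d95ba3: {1a7303c, 1d95ba3, 9aef4ab, aa4a36b, bf8be91, c27aa59, cbe2ca3, d21a9f5, db94b1f}.
Ancestors of caab369: {1a7303c, caab369, cbe2ca3, d2395a6, db94b1f}.
Common ancestors: {1a7303c, cbe2ca3, db94b1f}.
Among these, cbe2ca3 is not an ancestor of any other common ancestor — it is the merge base.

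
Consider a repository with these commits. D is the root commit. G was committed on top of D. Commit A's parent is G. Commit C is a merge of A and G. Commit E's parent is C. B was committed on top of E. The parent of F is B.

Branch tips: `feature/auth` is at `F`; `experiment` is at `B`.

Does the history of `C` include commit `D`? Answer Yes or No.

Ancestors of C (commits reachable by following parents): {A, C, D, G}.
D is in that set, so it is an ancestor of C.

Yes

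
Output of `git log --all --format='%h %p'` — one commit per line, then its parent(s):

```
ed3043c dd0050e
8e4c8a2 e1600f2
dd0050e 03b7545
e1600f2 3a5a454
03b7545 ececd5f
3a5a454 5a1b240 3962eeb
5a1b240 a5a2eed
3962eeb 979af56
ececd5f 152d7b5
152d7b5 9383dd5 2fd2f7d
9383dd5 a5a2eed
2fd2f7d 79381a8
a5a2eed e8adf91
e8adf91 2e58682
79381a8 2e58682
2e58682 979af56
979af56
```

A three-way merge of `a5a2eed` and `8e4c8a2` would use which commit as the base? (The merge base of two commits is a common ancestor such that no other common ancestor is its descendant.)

a5a2eed

Ancestors of a5a2eed: {2e58682, 979af56, a5a2eed, e8adf91}.
Ancestors of 8e4c8a2: {2e58682, 3962eeb, 3a5a454, 5a1b240, 8e4c8a2, 979af56, a5a2eed, e1600f2, e8adf91}.
Common ancestors: {2e58682, 979af56, a5a2eed, e8adf91}.
Among these, a5a2eed is not an ancestor of any other common ancestor — it is the merge base.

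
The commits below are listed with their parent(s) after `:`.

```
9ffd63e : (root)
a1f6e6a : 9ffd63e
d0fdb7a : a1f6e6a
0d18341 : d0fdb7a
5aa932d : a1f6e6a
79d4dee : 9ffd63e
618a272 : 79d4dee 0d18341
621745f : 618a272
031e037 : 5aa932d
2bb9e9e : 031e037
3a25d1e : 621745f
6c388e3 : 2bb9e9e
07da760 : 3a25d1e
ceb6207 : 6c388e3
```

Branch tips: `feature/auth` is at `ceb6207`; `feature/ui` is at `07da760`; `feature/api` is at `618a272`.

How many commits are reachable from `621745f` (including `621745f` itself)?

Walking parent pointers from 621745f: reachable set = {0d18341, 618a272, 621745f, 79d4dee, 9ffd63e, a1f6e6a, d0fdb7a}.
That is 7 commits.

7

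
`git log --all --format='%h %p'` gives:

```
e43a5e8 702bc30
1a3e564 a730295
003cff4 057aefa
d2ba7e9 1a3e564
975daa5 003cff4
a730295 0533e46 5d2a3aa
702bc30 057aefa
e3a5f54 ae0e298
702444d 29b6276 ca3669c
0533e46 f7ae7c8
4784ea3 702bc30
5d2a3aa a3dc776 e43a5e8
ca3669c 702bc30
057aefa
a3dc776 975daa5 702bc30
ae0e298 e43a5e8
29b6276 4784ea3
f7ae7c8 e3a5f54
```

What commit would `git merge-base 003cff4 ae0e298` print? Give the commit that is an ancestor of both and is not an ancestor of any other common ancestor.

057aefa

Ancestors of 003cff4: {003cff4, 057aefa}.
Ancestors of ae0e298: {057aefa, 702bc30, ae0e298, e43a5e8}.
Common ancestors: {057aefa}.
The only common ancestor is 057aefa, so it is the merge base.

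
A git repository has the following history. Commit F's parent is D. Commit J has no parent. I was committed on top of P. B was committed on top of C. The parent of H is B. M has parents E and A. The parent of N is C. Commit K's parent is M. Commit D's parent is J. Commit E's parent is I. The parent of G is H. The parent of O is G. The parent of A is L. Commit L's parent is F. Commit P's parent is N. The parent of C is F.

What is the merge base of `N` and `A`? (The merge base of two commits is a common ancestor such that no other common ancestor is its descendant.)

F

Ancestors of N: {C, D, F, J, N}.
Ancestors of A: {A, D, F, J, L}.
Common ancestors: {D, F, J}.
Among these, F is not an ancestor of any other common ancestor — it is the merge base.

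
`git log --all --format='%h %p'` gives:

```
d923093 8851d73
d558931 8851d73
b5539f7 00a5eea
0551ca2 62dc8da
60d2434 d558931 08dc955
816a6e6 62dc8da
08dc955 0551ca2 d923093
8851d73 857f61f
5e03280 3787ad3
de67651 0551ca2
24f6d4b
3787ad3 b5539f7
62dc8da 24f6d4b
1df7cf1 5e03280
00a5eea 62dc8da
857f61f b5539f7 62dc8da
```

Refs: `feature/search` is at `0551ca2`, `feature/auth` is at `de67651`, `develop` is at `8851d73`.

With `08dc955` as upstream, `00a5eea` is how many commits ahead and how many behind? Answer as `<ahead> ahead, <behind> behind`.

Reachable from 00a5eea: {00a5eea, 24f6d4b, 62dc8da}.
Reachable from 08dc955: {00a5eea, 0551ca2, 08dc955, 24f6d4b, 62dc8da, 857f61f, 8851d73, b5539f7, d923093}.
Only in 00a5eea's history (ahead): {} — 0.
Only in 08dc955's history (behind): {0551ca2, 08dc955, 857f61f, 8851d73, b5539f7, d923093} — 6.

0 ahead, 6 behind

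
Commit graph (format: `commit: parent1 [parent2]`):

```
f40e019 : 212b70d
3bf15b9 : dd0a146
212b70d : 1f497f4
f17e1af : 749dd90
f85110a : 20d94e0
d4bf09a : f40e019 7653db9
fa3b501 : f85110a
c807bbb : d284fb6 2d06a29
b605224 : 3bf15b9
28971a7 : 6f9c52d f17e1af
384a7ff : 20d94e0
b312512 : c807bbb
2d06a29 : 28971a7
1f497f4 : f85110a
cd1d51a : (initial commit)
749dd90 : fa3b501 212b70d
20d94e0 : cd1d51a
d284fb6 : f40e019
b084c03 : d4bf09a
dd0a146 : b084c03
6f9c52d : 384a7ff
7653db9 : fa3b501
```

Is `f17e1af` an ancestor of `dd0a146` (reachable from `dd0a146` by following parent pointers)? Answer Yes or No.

Ancestors of dd0a146: {1f497f4, 20d94e0, 212b70d, 7653db9, b084c03, cd1d51a, d4bf09a, dd0a146, f40e019, f85110a, fa3b501}.
f17e1af is not in that set, so it is not an ancestor of dd0a146.

No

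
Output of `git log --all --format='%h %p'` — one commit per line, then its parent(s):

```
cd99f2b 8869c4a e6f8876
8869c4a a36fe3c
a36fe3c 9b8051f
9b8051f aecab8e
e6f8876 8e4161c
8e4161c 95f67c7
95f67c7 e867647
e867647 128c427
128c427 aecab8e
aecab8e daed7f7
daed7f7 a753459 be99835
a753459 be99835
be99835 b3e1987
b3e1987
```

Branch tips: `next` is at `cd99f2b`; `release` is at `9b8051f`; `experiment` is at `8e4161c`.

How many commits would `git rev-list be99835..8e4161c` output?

7

Reachable from 8e4161c: {128c427, 8e4161c, 95f67c7, a753459, aecab8e, b3e1987, be99835, daed7f7, e867647}.
Reachable from be99835: {b3e1987, be99835}.
In 8e4161c's history but not be99835's: {128c427, 8e4161c, 95f67c7, a753459, aecab8e, daed7f7, e867647} — 7 commits.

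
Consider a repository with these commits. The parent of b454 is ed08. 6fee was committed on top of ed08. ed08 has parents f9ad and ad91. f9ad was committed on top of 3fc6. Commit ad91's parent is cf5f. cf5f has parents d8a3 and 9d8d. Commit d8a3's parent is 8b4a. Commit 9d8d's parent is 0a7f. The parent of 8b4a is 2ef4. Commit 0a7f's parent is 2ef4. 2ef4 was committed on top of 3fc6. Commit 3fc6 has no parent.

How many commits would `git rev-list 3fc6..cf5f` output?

6

Reachable from cf5f: {0a7f, 2ef4, 3fc6, 8b4a, 9d8d, cf5f, d8a3}.
Reachable from 3fc6: {3fc6}.
In cf5f's history but not 3fc6's: {0a7f, 2ef4, 8b4a, 9d8d, cf5f, d8a3} — 6 commits.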